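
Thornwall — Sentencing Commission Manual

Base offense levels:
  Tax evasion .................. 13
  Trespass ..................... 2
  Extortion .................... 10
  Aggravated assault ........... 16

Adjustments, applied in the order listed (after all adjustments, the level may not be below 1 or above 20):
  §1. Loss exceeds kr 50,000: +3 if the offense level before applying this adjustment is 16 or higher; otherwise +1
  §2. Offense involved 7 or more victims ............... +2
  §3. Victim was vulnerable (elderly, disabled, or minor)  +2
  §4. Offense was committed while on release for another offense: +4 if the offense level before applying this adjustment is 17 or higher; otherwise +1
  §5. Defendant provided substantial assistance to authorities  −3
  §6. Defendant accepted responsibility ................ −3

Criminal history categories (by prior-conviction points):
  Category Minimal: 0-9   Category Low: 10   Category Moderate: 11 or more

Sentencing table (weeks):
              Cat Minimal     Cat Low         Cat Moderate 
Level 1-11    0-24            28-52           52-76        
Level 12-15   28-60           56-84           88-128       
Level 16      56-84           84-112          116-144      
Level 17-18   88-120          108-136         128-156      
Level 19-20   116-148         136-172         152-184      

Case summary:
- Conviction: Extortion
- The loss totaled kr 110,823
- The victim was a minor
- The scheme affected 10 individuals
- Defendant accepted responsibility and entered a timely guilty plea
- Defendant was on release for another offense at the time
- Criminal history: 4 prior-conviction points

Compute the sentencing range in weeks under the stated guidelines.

28-60 weeks

Base offense level for extortion: 10.
§1 applies (level before this adjustment is 10 < 16, so +1): 10 + 1 = 11.
§2 applies: 11 + 2 = 13.
§3 applies: 13 + 2 = 15.
§4 applies (level before this adjustment is 15 < 17, so +1): 15 + 1 = 16.
§6 applies: 16 − 3 = 13.
Final offense level: 13.
Criminal history: 4 prior points → Category Minimal (0-9).
Level 13 falls in the 12-15 band.
Grid: Level 12-15 × Category Minimal = 28-60 weeks.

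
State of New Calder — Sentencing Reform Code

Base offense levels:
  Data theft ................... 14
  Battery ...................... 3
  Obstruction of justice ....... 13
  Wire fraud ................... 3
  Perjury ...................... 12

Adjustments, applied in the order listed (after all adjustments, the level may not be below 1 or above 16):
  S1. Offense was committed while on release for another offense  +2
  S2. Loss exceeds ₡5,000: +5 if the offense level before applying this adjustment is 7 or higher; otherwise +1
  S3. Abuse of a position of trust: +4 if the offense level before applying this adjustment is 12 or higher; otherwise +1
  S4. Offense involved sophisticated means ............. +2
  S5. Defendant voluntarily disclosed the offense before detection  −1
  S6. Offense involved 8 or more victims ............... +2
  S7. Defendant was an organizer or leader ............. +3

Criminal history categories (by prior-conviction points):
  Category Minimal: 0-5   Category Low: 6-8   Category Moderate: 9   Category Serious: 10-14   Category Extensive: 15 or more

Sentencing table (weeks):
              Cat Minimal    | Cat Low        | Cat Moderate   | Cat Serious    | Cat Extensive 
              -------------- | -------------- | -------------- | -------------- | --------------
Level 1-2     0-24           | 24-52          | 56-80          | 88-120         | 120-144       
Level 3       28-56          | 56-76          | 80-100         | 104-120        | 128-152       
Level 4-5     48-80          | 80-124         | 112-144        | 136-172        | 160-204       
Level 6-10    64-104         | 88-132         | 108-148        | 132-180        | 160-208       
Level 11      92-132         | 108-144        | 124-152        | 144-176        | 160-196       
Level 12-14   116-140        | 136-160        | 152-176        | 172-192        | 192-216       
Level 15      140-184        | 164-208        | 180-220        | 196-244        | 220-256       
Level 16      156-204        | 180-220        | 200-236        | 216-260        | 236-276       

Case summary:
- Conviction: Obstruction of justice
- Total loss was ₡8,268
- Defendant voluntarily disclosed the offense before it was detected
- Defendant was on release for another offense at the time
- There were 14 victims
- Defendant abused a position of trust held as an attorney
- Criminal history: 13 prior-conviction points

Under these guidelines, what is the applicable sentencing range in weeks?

Base offense level for obstruction of justice: 13.
S1 applies: 13 + 2 = 15.
S2 applies (level before this adjustment is 15 ≥ 7, so +5): 15 + 5 = 20.
S3 applies (level before this adjustment is 20 ≥ 12, so +4): 20 + 4 = 24.
S5 applies: 24 − 1 = 23.
S6 applies: 23 + 2 = 25.
S7 does not apply.
Level 25 exceeds the maximum of 16; capped at 16.
Final offense level: 16.
Criminal history: 13 prior points → Category Serious (10-14).
Level 16 falls in the 16 band.
Grid: Level 16 × Category Serious = 216-260 weeks.

216-260 weeks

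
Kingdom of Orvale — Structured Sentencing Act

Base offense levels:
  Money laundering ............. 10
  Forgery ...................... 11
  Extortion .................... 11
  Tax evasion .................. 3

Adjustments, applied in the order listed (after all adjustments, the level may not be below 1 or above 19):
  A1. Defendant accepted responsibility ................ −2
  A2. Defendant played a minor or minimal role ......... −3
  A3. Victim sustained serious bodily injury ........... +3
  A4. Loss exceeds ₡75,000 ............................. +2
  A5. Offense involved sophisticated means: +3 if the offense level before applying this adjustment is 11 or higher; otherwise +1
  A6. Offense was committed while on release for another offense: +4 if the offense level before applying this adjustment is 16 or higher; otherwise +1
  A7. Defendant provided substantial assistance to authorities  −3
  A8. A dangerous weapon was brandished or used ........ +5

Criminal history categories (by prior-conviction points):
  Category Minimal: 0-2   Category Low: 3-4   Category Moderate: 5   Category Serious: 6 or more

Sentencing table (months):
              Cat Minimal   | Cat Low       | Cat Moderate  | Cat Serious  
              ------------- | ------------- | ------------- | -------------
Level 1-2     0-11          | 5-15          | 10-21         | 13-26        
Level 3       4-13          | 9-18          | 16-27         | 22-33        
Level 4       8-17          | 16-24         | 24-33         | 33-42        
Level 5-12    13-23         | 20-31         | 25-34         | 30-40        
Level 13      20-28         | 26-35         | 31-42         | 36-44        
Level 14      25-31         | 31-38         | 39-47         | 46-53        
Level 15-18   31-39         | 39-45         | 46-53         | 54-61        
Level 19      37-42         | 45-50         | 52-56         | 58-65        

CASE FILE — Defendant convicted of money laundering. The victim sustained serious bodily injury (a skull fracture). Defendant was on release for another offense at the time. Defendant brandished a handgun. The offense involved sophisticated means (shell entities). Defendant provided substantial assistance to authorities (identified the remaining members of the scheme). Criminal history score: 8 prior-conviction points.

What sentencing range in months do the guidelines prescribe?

Base offense level for money laundering: 10.
A1 does not apply.
A2 does not apply.
A3 applies: 10 + 3 = 13.
A5 applies (level before this adjustment is 13 ≥ 11, so +3): 13 + 3 = 16.
A6 applies (level before this adjustment is 16 ≥ 16, so +4): 16 + 4 = 20.
A7 applies: 20 − 3 = 17.
A8 applies: 17 + 5 = 22.
Level 22 exceeds the maximum of 19; capped at 19.
Final offense level: 19.
Criminal history: 8 prior points → Category Serious (6+).
Level 19 falls in the 19 band.
Grid: Level 19 × Category Serious = 58-65 months.

58-65 months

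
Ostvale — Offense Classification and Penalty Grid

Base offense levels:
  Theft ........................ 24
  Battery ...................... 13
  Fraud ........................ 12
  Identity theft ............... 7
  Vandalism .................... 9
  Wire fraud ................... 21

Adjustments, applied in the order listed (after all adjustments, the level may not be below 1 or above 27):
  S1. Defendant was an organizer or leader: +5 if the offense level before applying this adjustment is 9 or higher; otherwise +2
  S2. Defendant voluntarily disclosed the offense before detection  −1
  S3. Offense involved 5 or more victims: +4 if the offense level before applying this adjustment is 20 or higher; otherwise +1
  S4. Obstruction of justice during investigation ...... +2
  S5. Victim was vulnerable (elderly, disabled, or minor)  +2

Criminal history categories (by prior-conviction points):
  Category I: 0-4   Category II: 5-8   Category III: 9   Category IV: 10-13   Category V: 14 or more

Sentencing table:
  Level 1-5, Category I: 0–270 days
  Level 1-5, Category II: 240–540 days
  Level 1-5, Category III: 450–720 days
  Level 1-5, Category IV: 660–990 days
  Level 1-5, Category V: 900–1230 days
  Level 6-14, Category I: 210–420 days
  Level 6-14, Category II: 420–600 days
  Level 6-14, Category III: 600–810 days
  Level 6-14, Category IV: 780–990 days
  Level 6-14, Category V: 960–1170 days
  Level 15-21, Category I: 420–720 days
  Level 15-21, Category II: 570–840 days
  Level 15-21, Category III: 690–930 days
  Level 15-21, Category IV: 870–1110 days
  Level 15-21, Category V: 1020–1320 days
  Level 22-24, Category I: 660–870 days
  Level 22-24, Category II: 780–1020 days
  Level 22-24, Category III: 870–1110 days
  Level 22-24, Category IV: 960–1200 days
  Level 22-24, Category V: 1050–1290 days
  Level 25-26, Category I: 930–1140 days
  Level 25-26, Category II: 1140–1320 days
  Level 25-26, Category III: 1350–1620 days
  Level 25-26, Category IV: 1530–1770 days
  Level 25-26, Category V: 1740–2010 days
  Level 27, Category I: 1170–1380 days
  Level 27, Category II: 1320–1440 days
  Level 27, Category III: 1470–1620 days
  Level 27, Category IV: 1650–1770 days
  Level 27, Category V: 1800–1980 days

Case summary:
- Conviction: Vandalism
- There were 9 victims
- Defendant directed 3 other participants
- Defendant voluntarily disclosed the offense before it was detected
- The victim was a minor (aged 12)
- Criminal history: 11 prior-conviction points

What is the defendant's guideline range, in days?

Base offense level for vandalism: 9.
S1 applies (level before this adjustment is 9 ≥ 9, so +5): 9 + 5 = 14.
S2 applies: 14 − 1 = 13.
S3 applies (level before this adjustment is 13 < 20, so +1): 13 + 1 = 14.
S4 does not apply.
S5 applies: 14 + 2 = 16.
Final offense level: 16.
Criminal history: 11 prior points → Category IV (10-13).
Level 16 falls in the 15-21 band.
Grid: Level 15-21 × Category IV = 870-1110 days.

870-1110 days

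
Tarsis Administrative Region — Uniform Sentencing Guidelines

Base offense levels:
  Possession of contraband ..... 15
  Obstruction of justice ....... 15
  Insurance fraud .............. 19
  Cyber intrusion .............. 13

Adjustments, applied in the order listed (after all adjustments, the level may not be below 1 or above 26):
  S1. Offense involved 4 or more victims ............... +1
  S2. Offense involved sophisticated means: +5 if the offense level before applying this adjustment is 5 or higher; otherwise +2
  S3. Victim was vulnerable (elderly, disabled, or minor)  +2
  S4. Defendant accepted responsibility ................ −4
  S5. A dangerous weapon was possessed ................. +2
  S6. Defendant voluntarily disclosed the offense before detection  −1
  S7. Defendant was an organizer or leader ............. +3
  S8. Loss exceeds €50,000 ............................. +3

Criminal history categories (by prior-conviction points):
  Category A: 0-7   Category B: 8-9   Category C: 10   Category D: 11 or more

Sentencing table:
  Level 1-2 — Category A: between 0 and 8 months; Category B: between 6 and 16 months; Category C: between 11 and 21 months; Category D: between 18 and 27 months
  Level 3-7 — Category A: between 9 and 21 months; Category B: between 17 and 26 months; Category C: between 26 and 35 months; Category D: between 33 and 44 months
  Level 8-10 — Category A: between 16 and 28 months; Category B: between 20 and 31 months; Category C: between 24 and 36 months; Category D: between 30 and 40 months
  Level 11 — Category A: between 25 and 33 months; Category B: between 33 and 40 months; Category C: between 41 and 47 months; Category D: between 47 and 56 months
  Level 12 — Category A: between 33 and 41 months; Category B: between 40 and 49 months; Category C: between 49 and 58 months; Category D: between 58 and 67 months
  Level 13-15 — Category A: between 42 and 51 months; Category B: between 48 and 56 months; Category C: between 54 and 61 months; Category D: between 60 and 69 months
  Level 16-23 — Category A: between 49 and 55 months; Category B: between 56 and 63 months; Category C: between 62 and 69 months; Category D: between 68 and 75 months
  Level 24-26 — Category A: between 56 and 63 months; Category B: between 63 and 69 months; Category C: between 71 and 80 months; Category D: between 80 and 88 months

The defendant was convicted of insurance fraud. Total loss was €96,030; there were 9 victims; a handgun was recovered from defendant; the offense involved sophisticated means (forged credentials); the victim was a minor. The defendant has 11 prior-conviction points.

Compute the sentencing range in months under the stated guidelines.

80-88 months

Base offense level for insurance fraud: 19.
S1 applies: 19 + 1 = 20.
S2 applies (level before this adjustment is 20 ≥ 5, so +5): 20 + 5 = 25.
S3 applies: 25 + 2 = 27.
S5 applies: 27 + 2 = 29.
S6 does not apply.
S8 applies: 29 + 3 = 32.
Level 32 exceeds the maximum of 26; capped at 26.
Final offense level: 26.
Criminal history: 11 prior points → Category D (11+).
Level 26 falls in the 24-26 band.
Grid: Level 24-26 × Category D = 80-88 months.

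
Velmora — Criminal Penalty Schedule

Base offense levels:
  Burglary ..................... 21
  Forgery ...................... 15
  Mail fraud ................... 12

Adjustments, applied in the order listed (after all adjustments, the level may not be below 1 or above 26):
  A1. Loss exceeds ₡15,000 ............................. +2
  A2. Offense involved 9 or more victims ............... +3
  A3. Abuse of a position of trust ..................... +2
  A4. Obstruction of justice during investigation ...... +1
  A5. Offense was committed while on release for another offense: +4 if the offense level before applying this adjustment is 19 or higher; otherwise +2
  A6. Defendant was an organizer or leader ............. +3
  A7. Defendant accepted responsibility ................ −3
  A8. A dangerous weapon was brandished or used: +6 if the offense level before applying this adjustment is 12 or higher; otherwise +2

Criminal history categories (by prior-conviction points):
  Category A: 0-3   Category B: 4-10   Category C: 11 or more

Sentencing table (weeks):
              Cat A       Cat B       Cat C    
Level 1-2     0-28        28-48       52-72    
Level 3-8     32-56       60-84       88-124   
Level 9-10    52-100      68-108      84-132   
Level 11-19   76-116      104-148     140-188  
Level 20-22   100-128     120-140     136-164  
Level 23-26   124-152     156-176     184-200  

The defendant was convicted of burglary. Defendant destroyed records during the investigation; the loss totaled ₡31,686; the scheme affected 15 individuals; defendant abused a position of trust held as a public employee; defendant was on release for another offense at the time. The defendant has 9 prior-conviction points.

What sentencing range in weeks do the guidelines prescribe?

156-176 weeks

Base offense level for burglary: 21.
A1 applies: 21 + 2 = 23.
A2 applies: 23 + 3 = 26.
A3 applies: 26 + 2 = 28.
A4 applies: 28 + 1 = 29.
A5 applies (level before this adjustment is 29 ≥ 19, so +4): 29 + 4 = 33.
A7 does not apply.
A8 does not apply.
Level 33 exceeds the maximum of 26; capped at 26.
Final offense level: 26.
Criminal history: 9 prior points → Category B (4-10).
Level 26 falls in the 23-26 band.
Grid: Level 23-26 × Category B = 156-176 weeks.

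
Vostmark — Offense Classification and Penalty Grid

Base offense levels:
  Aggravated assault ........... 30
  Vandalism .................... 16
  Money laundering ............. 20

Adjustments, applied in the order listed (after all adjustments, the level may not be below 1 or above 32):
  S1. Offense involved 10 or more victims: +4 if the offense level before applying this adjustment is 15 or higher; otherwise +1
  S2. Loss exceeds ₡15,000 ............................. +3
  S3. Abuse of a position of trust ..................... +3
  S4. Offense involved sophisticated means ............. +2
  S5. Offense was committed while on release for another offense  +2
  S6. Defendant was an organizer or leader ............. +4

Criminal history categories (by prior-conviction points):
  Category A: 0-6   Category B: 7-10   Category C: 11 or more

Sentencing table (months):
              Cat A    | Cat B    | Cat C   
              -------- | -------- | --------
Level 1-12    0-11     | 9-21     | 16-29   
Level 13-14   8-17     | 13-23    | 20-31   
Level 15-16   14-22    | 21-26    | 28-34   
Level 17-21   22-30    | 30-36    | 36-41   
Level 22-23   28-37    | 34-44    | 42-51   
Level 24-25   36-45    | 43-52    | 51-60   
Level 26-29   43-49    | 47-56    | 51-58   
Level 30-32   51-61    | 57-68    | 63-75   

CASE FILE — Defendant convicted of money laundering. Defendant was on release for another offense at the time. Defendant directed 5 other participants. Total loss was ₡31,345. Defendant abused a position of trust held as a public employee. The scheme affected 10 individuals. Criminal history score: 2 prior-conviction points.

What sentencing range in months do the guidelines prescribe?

Base offense level for money laundering: 20.
S1 applies (level before this adjustment is 20 ≥ 15, so +4): 20 + 4 = 24.
S2 applies: 24 + 3 = 27.
S3 applies: 27 + 3 = 30.
S5 applies: 30 + 2 = 32.
S6 applies: 32 + 4 = 36.
Level 36 exceeds the maximum of 32; capped at 32.
Final offense level: 32.
Criminal history: 2 prior points → Category A (0-6).
Level 32 falls in the 30-32 band.
Grid: Level 30-32 × Category A = 51-61 months.

51-61 months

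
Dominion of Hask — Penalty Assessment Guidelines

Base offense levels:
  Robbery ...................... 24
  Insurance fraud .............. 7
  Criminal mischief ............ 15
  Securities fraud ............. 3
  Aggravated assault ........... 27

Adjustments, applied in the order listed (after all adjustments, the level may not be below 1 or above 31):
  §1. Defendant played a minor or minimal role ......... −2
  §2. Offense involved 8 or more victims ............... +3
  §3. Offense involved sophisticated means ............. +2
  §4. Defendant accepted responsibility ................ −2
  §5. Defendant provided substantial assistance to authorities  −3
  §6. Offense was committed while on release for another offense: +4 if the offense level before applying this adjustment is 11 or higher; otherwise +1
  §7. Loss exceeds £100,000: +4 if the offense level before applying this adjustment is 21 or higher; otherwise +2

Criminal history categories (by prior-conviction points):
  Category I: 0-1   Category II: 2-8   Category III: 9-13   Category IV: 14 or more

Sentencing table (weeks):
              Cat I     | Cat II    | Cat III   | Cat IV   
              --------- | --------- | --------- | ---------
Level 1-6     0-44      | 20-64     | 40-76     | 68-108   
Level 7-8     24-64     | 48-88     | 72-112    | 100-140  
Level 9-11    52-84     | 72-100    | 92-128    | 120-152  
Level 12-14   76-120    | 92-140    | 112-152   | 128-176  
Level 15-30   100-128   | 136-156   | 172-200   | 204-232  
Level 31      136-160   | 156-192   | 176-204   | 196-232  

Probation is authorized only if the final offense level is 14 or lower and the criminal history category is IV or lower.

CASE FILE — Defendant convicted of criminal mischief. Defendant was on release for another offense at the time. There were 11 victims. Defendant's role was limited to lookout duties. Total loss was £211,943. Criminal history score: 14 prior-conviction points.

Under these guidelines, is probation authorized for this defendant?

Base offense level for criminal mischief: 15.
§1 applies: 15 − 2 = 13.
§2 applies: 13 + 3 = 16.
§5 does not apply.
§6 applies (level before this adjustment is 16 ≥ 11, so +4): 16 + 4 = 20.
§7 applies (level before this adjustment is 20 < 21, so +2): 20 + 2 = 22.
Final offense level: 22.
Criminal history: 14 prior points → Category IV (14+).
Level 22 falls in the 15-30 band.
Grid: Level 15-30 × Category IV = 204-232 weeks.
Probation check: level 22 > 14 and category IV ≤ IV → not eligible.

No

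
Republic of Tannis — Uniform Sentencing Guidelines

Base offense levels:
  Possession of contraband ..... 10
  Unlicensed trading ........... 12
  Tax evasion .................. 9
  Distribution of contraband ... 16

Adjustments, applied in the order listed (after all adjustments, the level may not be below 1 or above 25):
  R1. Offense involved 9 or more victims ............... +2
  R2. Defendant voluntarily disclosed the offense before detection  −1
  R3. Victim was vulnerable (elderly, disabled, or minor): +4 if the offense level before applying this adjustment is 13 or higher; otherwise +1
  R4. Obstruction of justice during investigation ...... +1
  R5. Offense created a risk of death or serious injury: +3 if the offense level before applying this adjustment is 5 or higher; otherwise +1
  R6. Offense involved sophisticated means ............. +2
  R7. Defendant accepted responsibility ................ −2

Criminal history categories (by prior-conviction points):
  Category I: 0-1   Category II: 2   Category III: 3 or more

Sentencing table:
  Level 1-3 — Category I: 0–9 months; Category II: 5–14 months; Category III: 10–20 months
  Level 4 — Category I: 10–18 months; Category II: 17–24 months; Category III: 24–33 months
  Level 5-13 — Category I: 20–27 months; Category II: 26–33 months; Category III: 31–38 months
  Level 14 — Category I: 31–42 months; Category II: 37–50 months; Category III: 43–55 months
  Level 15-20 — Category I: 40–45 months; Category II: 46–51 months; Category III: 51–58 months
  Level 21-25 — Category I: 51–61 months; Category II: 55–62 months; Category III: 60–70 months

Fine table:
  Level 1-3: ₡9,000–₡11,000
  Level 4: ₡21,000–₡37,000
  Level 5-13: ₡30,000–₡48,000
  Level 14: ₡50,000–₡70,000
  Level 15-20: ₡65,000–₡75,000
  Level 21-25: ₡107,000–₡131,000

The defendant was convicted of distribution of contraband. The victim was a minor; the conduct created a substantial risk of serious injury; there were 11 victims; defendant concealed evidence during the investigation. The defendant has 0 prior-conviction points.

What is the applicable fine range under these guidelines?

Base offense level for distribution of contraband: 16.
R1 applies: 16 + 2 = 18.
R2 does not apply.
R3 applies (level before this adjustment is 18 ≥ 13, so +4): 18 + 4 = 22.
R4 applies: 22 + 1 = 23.
R5 applies (level before this adjustment is 23 ≥ 5, so +3): 23 + 3 = 26.
R7 does not apply.
Level 26 exceeds the maximum of 25; capped at 25.
Final offense level: 25.
Level 25 falls in the 21-25 band.
Fine table: Level 21-25 → ₡107,000–₡131,000.

₡107,000–₡131,000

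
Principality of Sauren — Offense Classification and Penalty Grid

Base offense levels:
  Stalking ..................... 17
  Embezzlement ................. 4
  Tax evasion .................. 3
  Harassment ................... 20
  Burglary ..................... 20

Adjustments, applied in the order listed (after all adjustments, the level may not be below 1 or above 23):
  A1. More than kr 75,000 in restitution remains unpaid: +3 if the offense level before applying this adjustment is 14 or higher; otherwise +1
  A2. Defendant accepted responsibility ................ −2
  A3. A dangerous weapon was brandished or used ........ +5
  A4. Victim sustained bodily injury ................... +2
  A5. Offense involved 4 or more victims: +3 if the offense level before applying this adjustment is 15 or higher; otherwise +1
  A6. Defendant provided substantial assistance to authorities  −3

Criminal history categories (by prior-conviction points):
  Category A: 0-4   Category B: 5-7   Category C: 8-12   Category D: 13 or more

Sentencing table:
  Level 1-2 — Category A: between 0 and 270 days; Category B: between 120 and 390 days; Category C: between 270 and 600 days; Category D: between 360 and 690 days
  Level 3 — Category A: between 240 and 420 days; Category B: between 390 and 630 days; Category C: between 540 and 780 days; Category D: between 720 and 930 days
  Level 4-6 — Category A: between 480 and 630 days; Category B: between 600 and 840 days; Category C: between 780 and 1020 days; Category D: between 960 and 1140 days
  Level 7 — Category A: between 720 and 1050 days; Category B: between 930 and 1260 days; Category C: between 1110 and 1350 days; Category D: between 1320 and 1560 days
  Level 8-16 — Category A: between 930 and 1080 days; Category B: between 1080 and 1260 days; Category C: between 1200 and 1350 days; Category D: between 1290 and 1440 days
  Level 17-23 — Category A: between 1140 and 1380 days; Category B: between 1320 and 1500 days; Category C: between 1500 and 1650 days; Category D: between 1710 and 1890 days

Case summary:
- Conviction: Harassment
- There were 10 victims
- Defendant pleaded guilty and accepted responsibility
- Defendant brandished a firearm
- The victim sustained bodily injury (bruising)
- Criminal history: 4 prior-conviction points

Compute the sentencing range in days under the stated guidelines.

Base offense level for harassment: 20.
A1 does not apply.
A2 applies: 20 − 2 = 18.
A3 applies: 18 + 5 = 23.
A4 applies: 23 + 2 = 25.
A5 applies (level before this adjustment is 25 ≥ 15, so +3): 25 + 3 = 28.
Level 28 exceeds the maximum of 23; capped at 23.
Final offense level: 23.
Criminal history: 4 prior points → Category A (0-4).
Level 23 falls in the 17-23 band.
Grid: Level 17-23 × Category A = 1140-1380 days.

1140-1380 days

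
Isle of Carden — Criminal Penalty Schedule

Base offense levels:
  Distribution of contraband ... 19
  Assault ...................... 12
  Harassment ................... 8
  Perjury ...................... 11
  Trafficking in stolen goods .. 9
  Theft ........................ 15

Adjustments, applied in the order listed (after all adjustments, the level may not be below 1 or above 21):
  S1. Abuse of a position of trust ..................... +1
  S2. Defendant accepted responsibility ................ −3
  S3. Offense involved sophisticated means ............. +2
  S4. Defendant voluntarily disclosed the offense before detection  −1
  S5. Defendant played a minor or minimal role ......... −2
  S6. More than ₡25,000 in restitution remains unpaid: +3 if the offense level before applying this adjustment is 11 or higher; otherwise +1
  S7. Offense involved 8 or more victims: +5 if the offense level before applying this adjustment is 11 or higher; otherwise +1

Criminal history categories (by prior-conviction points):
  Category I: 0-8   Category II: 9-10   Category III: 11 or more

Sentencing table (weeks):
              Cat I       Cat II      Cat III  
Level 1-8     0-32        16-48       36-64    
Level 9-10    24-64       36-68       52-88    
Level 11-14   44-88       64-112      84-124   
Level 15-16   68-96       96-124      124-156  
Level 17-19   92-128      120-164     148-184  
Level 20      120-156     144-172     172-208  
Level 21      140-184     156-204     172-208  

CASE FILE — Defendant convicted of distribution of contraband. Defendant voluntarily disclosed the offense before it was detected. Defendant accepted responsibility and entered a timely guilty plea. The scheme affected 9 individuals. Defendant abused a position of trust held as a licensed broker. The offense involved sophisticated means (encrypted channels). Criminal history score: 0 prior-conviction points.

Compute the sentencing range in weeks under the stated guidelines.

140-184 weeks

Base offense level for distribution of contraband: 19.
S1 applies: 19 + 1 = 20.
S2 applies: 20 − 3 = 17.
S3 applies: 17 + 2 = 19.
S4 applies: 19 − 1 = 18.
S6 does not apply.
S7 applies (level before this adjustment is 18 ≥ 11, so +5): 18 + 5 = 23.
Level 23 exceeds the maximum of 21; capped at 21.
Final offense level: 21.
Criminal history: 0 prior points → Category I (0-8).
Level 21 falls in the 21 band.
Grid: Level 21 × Category I = 140-184 weeks.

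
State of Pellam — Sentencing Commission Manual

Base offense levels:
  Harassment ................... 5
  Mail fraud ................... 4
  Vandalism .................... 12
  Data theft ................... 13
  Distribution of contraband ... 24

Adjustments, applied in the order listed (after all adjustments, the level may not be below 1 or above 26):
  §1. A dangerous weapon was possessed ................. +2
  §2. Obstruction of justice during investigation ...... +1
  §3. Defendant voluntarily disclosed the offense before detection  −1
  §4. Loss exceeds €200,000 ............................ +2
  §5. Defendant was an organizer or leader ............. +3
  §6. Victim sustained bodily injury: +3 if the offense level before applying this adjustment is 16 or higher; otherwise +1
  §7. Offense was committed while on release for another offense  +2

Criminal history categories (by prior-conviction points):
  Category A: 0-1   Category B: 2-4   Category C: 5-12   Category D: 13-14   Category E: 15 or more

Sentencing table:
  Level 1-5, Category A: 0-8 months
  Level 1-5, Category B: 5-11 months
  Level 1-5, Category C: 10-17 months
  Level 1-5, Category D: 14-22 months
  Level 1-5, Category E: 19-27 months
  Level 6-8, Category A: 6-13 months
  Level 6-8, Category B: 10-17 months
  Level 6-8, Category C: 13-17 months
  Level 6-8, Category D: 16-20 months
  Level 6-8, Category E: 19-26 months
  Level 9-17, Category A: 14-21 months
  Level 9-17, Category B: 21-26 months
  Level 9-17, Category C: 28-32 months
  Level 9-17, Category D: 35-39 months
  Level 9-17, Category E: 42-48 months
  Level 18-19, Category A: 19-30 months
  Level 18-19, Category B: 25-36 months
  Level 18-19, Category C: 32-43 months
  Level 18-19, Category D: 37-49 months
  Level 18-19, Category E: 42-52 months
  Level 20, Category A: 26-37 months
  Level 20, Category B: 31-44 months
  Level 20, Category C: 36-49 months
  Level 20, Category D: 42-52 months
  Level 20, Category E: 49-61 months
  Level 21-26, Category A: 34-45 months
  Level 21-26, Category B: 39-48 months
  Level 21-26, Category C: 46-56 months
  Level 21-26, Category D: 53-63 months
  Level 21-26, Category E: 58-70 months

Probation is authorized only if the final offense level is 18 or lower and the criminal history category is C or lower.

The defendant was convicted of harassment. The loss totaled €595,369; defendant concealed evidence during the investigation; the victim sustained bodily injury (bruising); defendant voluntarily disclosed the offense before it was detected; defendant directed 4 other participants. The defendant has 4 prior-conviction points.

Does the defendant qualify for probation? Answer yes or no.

Base offense level for harassment: 5.
§1 does not apply.
§2 applies: 5 + 1 = 6.
§3 applies: 6 − 1 = 5.
§4 applies: 5 + 2 = 7.
§5 applies: 7 + 3 = 10.
§6 applies (level before this adjustment is 10 < 16, so +1): 10 + 1 = 11.
Final offense level: 11.
Criminal history: 4 prior points → Category B (2-4).
Level 11 falls in the 9-17 band.
Grid: Level 9-17 × Category B = 21-26 months.
Probation check: level 11 ≤ 18 and category B ≤ C → eligible.

Yes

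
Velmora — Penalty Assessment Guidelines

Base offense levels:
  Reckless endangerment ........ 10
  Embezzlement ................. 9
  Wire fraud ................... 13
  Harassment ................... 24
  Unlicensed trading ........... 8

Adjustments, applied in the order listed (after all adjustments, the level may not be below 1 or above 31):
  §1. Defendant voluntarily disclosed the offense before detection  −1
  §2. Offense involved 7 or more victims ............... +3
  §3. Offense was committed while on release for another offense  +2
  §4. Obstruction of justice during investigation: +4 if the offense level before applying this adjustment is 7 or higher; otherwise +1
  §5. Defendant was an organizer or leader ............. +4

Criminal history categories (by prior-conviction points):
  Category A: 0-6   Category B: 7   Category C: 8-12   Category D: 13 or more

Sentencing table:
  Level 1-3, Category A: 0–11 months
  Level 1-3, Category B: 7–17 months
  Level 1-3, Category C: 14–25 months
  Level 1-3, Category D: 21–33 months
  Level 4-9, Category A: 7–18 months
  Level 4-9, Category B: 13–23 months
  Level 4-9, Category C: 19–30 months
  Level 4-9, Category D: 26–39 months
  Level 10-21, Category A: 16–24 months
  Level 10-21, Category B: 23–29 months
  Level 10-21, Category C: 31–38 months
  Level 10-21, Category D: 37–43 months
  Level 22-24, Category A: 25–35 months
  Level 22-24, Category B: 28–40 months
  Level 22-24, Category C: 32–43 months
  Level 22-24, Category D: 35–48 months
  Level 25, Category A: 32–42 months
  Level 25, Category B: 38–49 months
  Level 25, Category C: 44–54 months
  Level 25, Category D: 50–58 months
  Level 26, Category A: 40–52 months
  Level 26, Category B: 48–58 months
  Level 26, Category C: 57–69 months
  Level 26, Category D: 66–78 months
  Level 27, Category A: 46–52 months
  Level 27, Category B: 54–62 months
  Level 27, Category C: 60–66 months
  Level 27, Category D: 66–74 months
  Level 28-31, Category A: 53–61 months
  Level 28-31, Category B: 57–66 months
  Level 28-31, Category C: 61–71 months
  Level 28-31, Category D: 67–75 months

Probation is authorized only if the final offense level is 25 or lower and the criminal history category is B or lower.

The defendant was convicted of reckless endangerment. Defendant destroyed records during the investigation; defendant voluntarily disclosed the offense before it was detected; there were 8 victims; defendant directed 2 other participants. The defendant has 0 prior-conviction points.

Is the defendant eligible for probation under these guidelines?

Base offense level for reckless endangerment: 10.
§1 applies: 10 − 1 = 9.
§2 applies: 9 + 3 = 12.
§4 applies (level before this adjustment is 12 ≥ 7, so +4): 12 + 4 = 16.
§5 applies: 16 + 4 = 20.
Final offense level: 20.
Criminal history: 0 prior points → Category A (0-6).
Level 20 falls in the 10-21 band.
Grid: Level 10-21 × Category A = 16-24 months.
Probation check: level 20 ≤ 25 and category A ≤ B → eligible.

Yes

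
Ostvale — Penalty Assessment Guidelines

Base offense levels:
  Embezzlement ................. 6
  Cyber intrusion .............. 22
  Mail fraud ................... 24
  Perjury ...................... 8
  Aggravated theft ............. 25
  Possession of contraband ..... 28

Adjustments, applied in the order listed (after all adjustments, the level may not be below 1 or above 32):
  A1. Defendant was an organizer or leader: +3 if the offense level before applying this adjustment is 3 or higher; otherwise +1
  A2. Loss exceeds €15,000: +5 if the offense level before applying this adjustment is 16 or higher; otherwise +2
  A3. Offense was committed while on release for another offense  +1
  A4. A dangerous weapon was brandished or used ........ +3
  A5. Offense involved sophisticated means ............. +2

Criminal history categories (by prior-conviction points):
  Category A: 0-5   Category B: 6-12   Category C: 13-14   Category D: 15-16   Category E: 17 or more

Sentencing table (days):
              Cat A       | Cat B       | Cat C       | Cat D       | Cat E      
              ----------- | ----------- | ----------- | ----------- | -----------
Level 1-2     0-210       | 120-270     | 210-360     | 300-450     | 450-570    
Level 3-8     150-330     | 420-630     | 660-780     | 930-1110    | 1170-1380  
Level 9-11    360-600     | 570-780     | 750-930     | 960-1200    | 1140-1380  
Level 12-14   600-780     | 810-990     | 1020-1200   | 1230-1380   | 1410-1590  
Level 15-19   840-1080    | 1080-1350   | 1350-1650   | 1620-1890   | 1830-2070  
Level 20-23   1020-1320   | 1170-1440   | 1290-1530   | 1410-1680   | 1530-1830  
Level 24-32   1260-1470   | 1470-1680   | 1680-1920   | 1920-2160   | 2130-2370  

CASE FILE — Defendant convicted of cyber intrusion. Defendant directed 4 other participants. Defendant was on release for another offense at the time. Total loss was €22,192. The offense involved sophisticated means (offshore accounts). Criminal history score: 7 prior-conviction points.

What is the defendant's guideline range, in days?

1470-1680 days

Base offense level for cyber intrusion: 22.
A1 applies (level before this adjustment is 22 ≥ 3, so +3): 22 + 3 = 25.
A2 applies (level before this adjustment is 25 ≥ 16, so +5): 25 + 5 = 30.
A3 applies: 30 + 1 = 31.
A4 does not apply.
A5 applies: 31 + 2 = 33.
Level 33 exceeds the maximum of 32; capped at 32.
Final offense level: 32.
Criminal history: 7 prior points → Category B (6-12).
Level 32 falls in the 24-32 band.
Grid: Level 24-32 × Category B = 1470-1680 days.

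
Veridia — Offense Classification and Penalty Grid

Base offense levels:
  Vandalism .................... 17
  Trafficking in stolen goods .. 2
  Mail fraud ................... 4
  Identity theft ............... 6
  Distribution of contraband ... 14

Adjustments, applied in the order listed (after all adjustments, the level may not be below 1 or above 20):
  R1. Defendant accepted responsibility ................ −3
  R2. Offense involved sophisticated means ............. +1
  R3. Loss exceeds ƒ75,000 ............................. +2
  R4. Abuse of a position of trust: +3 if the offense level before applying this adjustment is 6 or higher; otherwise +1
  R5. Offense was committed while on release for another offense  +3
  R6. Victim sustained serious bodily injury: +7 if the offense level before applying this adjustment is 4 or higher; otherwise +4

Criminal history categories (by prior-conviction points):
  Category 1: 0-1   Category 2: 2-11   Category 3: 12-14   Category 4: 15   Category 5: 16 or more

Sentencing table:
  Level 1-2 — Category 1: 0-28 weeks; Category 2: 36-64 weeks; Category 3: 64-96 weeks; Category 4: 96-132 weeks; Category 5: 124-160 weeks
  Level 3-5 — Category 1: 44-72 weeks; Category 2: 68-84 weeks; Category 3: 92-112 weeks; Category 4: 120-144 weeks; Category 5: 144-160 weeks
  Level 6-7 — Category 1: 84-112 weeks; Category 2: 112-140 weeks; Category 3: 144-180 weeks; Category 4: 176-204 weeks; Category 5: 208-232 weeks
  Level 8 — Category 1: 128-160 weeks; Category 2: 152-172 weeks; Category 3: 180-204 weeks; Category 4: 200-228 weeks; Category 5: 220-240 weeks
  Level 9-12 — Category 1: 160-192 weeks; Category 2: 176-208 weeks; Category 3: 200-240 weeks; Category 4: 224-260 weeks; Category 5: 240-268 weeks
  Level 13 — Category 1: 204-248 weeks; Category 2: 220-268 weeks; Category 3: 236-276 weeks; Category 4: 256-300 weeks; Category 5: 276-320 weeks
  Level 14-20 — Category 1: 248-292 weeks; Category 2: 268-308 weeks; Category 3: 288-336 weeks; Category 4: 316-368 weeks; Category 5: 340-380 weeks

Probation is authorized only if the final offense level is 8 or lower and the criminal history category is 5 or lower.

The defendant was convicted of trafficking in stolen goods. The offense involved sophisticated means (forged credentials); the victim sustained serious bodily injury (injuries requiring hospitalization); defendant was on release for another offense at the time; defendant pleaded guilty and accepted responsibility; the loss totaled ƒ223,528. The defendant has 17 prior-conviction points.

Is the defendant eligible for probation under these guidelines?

No

Base offense level for trafficking in stolen goods: 2.
R1 applies: 2 − 3 = -1.
R2 applies: -1 + 1 = 0.
R3 applies: 0 + 2 = 2.
R5 applies: 2 + 3 = 5.
R6 applies (level before this adjustment is 5 ≥ 4, so +7): 5 + 7 = 12.
Final offense level: 12.
Criminal history: 17 prior points → Category 5 (16+).
Level 12 falls in the 9-12 band.
Grid: Level 9-12 × Category 5 = 240-268 weeks.
Probation check: level 12 > 8 and category 5 ≤ 5 → not eligible.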